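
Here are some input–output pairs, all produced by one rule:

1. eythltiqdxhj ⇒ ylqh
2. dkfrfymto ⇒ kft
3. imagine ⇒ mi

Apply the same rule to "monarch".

or

What's happening: keep one character in every 3, starting at position 2 (positions 2nd, 5th, 8th, ...).
Applying that to "monarch" gives "or".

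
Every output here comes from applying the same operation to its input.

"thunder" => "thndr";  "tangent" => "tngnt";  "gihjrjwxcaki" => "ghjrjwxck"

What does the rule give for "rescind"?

Looking at the pairs, the operation is to remove every vowel.
On "rescind" that produces "rscnd".

rscnd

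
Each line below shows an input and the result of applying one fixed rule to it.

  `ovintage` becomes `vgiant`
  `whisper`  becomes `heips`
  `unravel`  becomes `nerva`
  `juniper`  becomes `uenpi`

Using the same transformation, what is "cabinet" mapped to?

Looking at the pairs, the operation is to take characters alternately from the front and the back (1st, last, 2nd, 2nd-last, ...), then delete the first 2 characters.
On "cabinet" that produces "aebni".
(Check on "juniper": → "jruenpi" → "uenpi" ✓)

aebni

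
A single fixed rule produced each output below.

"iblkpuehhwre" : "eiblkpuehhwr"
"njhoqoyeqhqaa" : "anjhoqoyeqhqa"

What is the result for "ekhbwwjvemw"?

Rule — move the last character to the front.
So "ekhbwwjvemw" becomes "wekhbwwjvem".

wekhbwwjvem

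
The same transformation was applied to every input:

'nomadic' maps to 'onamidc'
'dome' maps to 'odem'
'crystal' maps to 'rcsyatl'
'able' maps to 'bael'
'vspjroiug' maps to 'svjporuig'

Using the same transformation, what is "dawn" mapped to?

adnw

The rule is to swap each adjacent pair of characters (1↔2, 3↔4, ...).
On "dawn" that produces "adnw".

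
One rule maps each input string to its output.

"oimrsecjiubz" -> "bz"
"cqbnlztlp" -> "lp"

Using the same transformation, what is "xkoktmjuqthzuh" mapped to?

In each case the input is transformed by: keep only the last 2 characters.
"xkoktmjuqthzuh" → "uh".

uh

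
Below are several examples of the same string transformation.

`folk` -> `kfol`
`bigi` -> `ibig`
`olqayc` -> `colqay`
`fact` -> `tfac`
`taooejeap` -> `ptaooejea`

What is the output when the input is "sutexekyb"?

bsutexeky

The transformation: move the last character to the front.
"sutexekyb" → "bsutexeky".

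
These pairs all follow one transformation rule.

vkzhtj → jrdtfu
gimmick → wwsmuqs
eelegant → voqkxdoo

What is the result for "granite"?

The transformation: move the first 2 characters to the end (rotate left by 2), then shift every letter 10 places forward in the alphabet (wrapping around).
Working it through for "granite": intermediate "anitegr", final "kxsdoqb".

kxsdoqb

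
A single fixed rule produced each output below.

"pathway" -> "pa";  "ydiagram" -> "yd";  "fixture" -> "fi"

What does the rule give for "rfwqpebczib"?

rf

What's happening: keep only the first 2 characters.
Applying that to "rfwqpebczib" gives "rf".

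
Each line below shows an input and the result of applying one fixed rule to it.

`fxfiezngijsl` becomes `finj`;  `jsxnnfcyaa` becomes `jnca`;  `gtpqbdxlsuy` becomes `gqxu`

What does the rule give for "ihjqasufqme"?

iqum

The pattern: keep one character in every 3, starting at position 1 (positions 1st, 4th, 7th, ...).
Doing the same to "ihjqasufqme": "iqum".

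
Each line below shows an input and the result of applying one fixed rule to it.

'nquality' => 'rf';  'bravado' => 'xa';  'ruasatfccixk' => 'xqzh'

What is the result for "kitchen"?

qb

Each output is the input with this applied: keep one character in every 3, starting at position 3 (positions 3rd, 6th, 9th, ...), then shift every letter 3 places backward in the alphabet (wrapping around).
"kitchen" → "te" → "qb".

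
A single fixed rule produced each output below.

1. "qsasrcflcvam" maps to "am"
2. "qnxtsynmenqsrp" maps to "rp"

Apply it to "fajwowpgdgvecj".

The pattern: keep only the last 2 characters.
"fajwowpgdgvecj" → "cj".

cj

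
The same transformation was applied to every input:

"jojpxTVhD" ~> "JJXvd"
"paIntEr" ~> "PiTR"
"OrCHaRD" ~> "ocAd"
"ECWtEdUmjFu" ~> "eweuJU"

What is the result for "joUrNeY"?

The transformation: flip the case of every letter, then keep every other character starting from the first (positions 1st, 3rd, 5th, ...).
Starting from "joUrNeY": after the first operation, "JOuRnEy"; after the second, "Juny".
(Check on "OrCHaRD": → "oRchArd" → "ocAd" ✓)

Juny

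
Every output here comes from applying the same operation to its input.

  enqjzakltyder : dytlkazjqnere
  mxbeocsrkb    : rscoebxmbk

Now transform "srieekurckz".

What's happening: move the last 2 characters to the front (rotate right by 2), then reverse the string.
For "srieekurckz", step one produces "kzsrieekurc"; step two turns that into "crukeeirszk".

crukeeirszk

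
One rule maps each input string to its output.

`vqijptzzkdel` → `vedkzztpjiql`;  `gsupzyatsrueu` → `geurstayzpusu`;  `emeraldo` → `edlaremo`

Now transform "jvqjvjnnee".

Rule — reverse the string, then swap the first and last characters.
On "jvqjvjnnee": the first step gives "eennjvjqvj", and the second then gives "jennjvjqve".

jennjvjqve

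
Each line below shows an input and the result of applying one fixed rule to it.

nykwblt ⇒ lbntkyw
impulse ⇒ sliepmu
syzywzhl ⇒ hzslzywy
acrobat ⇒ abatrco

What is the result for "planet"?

enptal

The transformation: move the last 3 characters to the front (rotate right by 3), then swap each adjacent pair of characters (1↔2, 3↔4, ...).
"planet" → "netpla" → "enptal".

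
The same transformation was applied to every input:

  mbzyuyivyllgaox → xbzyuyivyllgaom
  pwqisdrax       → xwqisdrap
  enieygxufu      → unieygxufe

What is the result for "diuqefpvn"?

Looking at the pairs, the operation is to swap the first and last characters.
For "diuqefpvn" the result is "niuqefpvd".

niuqefpvd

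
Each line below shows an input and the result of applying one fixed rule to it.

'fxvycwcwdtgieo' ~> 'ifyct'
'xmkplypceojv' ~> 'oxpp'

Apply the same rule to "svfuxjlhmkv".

msul

The rule is to move the last 3 characters to the front (rotate right by 3), then keep one character in every 3, starting at position 1 (positions 1st, 4th, 7th, ...).
So "svfuxjlhmkv" becomes "msul".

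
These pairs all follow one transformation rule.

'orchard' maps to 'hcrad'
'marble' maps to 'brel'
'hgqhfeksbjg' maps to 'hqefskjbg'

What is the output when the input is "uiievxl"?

Rule — swap each adjacent pair of characters (1↔2, 3↔4, ...), then delete the first 2 characters.
So "uiievxl" becomes "eixvl".

eixvl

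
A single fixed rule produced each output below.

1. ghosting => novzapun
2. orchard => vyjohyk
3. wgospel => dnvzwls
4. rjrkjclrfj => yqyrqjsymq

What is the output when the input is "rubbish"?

ybiipzo

In each case the input is transformed by: shift every letter 7 places forward in the alphabet (wrapping around).
"rubbish" → "ybiipzo".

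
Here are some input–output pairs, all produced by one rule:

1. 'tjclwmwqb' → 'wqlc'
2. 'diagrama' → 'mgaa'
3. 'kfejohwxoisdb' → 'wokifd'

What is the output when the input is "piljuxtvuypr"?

Looking at the pairs, the operation is to sort the characters into reverse alphabetical order, then keep every other character starting from the second (positions 2nd, 4th, 6th, ...).
Working it through for "piljuxtvuypr": intermediate "yxvuutrpplji", final "xutpli".

xutpli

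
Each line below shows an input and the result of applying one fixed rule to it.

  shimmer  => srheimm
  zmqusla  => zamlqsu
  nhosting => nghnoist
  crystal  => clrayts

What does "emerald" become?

edmlear

Rule — take characters alternately from the front and the back (1st, last, 2nd, 2nd-last, ...).
Applying that to "emerald" gives "edmlear".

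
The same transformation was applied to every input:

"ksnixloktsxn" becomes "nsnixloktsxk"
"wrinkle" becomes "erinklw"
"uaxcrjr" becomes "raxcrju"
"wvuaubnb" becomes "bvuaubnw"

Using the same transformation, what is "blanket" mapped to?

In each case the input is transformed by: swap the first and last characters.
For "blanket" the result is "tlankeb".

tlankeb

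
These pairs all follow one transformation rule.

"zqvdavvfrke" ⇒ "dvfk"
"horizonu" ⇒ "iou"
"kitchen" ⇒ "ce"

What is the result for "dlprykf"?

rk

In each case the input is transformed by: delete the first 2 characters, then keep every other character starting from the second (positions 2nd, 4th, 6th, ...).
Applying both steps to "dlprykf": "prykf", then "rk".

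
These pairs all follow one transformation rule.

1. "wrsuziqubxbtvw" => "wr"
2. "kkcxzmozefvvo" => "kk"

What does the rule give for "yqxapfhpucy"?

The pattern: keep only the first 2 characters.
On "yqxapfhpucy" that produces "yq".

yq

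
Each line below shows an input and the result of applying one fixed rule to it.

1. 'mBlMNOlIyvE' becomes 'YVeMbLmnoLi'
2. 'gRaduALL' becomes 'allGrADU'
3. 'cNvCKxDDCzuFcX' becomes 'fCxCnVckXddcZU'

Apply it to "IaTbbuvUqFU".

In each case the input is transformed by: move the last 3 characters to the front (rotate right by 3), then flip the case of every letter.
Starting from "IaTbbuvUqFU": after the first operation, "qFUIaTbbuvU"; after the second, "QfuiAtBBUVu".

QfuiAtBBUVu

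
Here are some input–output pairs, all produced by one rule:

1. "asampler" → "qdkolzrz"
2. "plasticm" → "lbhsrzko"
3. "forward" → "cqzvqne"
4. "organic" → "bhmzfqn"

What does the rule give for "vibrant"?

What's happening: shift every letter 1 place backward in the alphabet (wrapping around), then reverse the string.
For "vibrant" the result is "smzqahu".

smzqahu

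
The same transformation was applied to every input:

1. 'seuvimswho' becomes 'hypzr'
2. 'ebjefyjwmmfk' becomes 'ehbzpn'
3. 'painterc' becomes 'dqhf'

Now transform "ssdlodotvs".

vogwv

Looking at the pairs, the operation is to shift every letter 3 places forward in the alphabet (wrapping around), then keep every other character starting from the second (positions 2nd, 4th, 6th, ...).
Doing the same to "ssdlodotvs": "vogwv".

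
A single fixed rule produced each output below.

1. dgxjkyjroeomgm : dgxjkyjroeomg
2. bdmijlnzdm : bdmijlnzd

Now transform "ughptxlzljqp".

ughptxlzljq

Each output is the input with this applied: delete the last character.
Applying that to "ughptxlzljqp" gives "ughptxlzljq".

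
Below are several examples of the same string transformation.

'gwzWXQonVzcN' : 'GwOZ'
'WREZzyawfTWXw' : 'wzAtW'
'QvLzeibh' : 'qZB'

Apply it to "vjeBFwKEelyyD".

What's happening: keep one character in every 3, starting at position 1 (positions 1st, 4th, 7th, ...), then flip the case of every letter.
For "vjeBFwKEelyyD", step one produces "vBKlD"; step two turns that into "VbkLd".

VbkLd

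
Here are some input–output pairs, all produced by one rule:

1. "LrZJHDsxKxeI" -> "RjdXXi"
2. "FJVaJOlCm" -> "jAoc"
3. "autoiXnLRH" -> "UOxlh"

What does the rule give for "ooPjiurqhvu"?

The rule is to flip the case of every letter, then keep every other character starting from the second (positions 2nd, 4th, 6th, ...).
On "ooPjiurqhvu": the first step gives "OOpJIURQHVU", and the second then gives "OJUQV".
(Check on "autoiXnLRH": → "AUTOIxNlrh" → "UOxlh" ✓)

OJUQV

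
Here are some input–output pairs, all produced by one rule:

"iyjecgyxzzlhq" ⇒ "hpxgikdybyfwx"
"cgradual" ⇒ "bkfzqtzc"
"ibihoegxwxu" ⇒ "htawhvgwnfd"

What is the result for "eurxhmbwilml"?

What's happening: shift every letter 1 place backward in the alphabet (wrapping around), then take characters alternately from the front and the back (1st, last, 2nd, 2nd-last, ...).
For "eurxhmbwilml" the result is "dktlqkwhgvla".

dktlqkwhgvla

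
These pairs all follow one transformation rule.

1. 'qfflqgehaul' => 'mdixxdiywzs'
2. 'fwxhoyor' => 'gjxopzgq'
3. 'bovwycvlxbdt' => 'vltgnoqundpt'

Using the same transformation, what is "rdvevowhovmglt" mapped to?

dljvnwngozgney

In each case the input is transformed by: move the last 2 characters to the front (rotate right by 2), then shift every letter 8 places backward in the alphabet (wrapping around).
Working it through for "rdvevowhovmglt": intermediate "ltrdvevowhovmg", final "dljvnwngozgney".
(Check on "fwxhoyor": → "orfwxhoy" → "gjxopzgq" ✓)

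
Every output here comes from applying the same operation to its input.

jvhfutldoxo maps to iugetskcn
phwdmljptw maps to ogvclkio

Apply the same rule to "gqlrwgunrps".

Looking at the pairs, the operation is to shift every letter 1 place backward in the alphabet (wrapping around), then delete the last 2 characters.
On "gqlrwgunrps" that produces "fpkqvftmq".

fpkqvftmq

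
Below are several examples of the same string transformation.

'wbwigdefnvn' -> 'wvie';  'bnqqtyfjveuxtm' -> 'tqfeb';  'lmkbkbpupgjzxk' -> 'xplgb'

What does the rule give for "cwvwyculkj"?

wujc

Looking at the pairs, the operation is to keep one character in every 3, starting at position 1 (positions 1st, 4th, 7th, ...), then sort the characters into reverse alphabetical order.
Applying both steps to "cwvwyculkj": "cwuj", then "wujc".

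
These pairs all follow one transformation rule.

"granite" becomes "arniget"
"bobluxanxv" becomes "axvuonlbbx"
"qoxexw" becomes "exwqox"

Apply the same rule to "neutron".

etronnu

The pattern: sort the characters into reverse alphabetical order, then swap the first and last characters.
"neutron" → "utronne" → "etronnu".
(Check on "qoxexw": → "xxwqoe" → "exwqox" ✓)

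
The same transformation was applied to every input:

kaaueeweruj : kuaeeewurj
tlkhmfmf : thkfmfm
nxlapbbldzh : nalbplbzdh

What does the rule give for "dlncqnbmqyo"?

The rule is to swap each adjacent pair of characters (1↔2, 3↔4, ...), then delete the first character.
On "dlncqnbmqyo": the first step gives "ldcnnqmbyqo", and the second then gives "dcnnqmbyqo".

dcnnqmbyqo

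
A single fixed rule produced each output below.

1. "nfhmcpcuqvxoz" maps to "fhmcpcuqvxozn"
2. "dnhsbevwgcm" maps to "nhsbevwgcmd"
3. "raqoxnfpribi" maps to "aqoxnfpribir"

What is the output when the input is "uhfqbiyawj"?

In each case the input is transformed by: move the first character to the end.
Applying that to "uhfqbiyawj" gives "hfqbiyawju".

hfqbiyawju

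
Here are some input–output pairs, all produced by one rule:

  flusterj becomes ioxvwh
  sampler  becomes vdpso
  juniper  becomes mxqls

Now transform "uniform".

In each case the input is transformed by: shift every letter 3 places forward in the alphabet (wrapping around), then delete the last 2 characters.
On "uniform": the first step gives "xqlirup", and the second then gives "xqlir".

xqlir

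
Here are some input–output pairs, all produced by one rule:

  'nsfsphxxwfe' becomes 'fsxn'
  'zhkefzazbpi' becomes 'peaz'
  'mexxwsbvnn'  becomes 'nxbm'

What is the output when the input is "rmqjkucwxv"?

Looking at the pairs, the operation is to keep one character in every 3, starting at position 1 (positions 1st, 4th, 7th, ...), then swap the first and last characters.
Starting from "rmqjkucwxv": after the first operation, "rjcv"; after the second, "vjcr".
(Check on "zhkefzazbpi": → "zeap" → "peaz" ✓)

vjcr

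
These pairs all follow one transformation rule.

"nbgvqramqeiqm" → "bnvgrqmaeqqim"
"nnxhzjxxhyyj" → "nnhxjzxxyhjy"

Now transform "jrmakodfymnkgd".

rjamokfdmykndg

The transformation: swap each adjacent pair of characters (1↔2, 3↔4, ...).
Applying that to "jrmakodfymnkgd" gives "rjamokfdmykndg".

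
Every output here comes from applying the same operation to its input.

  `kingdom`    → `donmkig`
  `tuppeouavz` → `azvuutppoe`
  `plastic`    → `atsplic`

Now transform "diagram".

Looking at the pairs, the operation is to sort the characters into reverse alphabetical order, then move the last character to the front.
Applying both steps to "diagram": "rmigdaa", then "armigda".

armigda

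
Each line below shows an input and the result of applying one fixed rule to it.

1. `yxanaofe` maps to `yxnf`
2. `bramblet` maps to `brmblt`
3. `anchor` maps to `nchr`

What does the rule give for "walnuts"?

wlnts

What's happening: remove every vowel.
On "walnuts" that produces "wlnts".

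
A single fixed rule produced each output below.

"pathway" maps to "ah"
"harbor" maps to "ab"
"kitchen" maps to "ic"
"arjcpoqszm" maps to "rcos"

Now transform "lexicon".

ei

Each output is the input with this applied: keep every other character starting from the second (positions 2nd, 4th, 6th, ...), then delete the last character.
Working it through for "lexicon": intermediate "eio", final "ei".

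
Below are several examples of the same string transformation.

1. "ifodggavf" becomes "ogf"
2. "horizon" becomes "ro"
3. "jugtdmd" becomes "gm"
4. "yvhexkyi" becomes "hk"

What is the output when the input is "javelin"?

The pattern: keep one character in every 3, starting at position 3 (positions 3rd, 6th, 9th, ...).
For "javelin" the result is "vi".

vi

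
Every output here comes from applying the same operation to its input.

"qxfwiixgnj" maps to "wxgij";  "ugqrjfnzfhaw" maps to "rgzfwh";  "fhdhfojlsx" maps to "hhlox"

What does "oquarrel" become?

aqlr

What's happening: keep every other character starting from the second (positions 2nd, 4th, 6th, ...), then swap each adjacent pair of characters (1↔2, 3↔4, ...).
Starting from "oquarrel": after the first operation, "qarl"; after the second, "aqlr".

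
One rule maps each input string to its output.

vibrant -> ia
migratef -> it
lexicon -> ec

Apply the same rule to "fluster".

lt

The rule is to take characters alternately from the front and the back (1st, last, 2nd, 2nd-last, ...), then keep one character in every 3, starting at position 3 (positions 3rd, 6th, 9th, ...).
For "fluster", step one produces "frleuts"; step two turns that into "lt".
(Check on "migratef": → "mfiegtra" → "it" ✓)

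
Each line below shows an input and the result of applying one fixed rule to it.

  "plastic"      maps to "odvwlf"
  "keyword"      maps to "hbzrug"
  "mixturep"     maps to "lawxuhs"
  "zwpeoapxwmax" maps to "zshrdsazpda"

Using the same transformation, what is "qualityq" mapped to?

xdolwbt

What's happening: shift every letter 3 places forward in the alphabet (wrapping around), then delete the first character.
Working it through for "qualityq": intermediate "txdolwbt", final "xdolwbt".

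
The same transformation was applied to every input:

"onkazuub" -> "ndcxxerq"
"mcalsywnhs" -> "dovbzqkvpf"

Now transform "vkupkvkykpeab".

xsnynbnshdeyn

Looking at the pairs, the operation is to shift every letter 3 places forward in the alphabet (wrapping around), then move the first 2 characters to the end (rotate left by 2).
Working it through for "vkupkvkykpeab": intermediate "ynxsnynbnshde", final "xsnynbnshdeyn".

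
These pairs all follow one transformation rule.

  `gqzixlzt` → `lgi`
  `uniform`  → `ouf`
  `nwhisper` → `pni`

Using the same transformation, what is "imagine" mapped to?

The transformation: move the last 3 characters to the front (rotate right by 3), then keep one character in every 3, starting at position 1 (positions 1st, 4th, 7th, ...).
On "imagine" that produces "iig".

iig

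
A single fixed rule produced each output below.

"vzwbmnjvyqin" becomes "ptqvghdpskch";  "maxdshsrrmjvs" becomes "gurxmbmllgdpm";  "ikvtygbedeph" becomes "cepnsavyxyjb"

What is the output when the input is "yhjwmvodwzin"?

sbdqgpixqtch

The pattern: shift every letter 6 places backward in the alphabet (wrapping around).
So "yhjwmvodwzin" becomes "sbdqgpixqtch".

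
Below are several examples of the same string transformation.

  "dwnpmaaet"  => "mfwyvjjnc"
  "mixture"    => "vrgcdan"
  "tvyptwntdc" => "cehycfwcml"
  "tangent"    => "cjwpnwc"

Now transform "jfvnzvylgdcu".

The transformation: shift every letter 9 places forward in the alphabet (wrapping around).
"jfvnzvylgdcu" → "soewiehupmld".

soewiehupmld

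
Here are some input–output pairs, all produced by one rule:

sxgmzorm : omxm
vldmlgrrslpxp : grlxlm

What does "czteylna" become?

laze

The pattern: keep every other character starting from the second (positions 2nd, 4th, 6th, ...), then move the first 2 characters to the end (rotate left by 2).
"czteylna" → "laze".
(Check on "vldmlgrrslpxp": → "lmgrlx" → "grlxlm" ✓)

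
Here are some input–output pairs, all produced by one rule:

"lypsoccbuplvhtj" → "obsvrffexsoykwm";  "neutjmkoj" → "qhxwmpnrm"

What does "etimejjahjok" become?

hwlphmmdkmrn

The pattern: shift every letter 3 places forward in the alphabet (wrapping around).
So "etimejjahjok" becomes "hwlphmmdkmrn".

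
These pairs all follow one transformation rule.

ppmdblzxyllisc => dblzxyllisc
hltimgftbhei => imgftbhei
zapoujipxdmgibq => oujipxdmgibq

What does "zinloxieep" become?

In each case the input is transformed by: delete the first 3 characters.
So "zinloxieep" becomes "loxieep".

loxieep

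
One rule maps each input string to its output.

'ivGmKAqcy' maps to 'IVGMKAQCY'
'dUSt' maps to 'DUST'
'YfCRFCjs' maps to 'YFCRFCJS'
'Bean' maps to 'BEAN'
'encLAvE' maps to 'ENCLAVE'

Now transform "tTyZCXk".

The rule is to convert every letter to uppercase.
Applying that to "tTyZCXk" gives "TTYZCXK".

TTYZCXK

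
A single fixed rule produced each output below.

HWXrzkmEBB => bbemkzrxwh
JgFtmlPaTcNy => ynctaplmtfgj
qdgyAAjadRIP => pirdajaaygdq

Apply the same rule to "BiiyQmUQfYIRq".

qriyfqumqyiib

Rule — reverse the string, then convert every letter to lowercase.
Applying both steps to "BiiyQmUQfYIRq": "qRIYfQUmQyiiB", then "qriyfqumqyiib".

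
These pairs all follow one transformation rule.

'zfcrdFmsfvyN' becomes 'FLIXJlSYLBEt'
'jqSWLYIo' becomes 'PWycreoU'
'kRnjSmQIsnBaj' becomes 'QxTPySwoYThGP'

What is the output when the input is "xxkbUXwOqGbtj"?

DDQHadCuWmHZP

The rule is to shift every letter 6 places forward in the alphabet (wrapping around), then flip the case of every letter.
Starting from "xxkbUXwOqGbtj": after the first operation, "ddqhADcUwMhzp"; after the second, "DDQHadCuWmHZP".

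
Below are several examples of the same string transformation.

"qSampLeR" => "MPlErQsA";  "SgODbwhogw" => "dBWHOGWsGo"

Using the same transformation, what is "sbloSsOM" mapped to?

OsSomSBL

The pattern: move the first 3 characters to the end (rotate left by 3), then flip the case of every letter.
Working it through for "sbloSsOM": intermediate "oSsOMsbl", final "OsSomSBL".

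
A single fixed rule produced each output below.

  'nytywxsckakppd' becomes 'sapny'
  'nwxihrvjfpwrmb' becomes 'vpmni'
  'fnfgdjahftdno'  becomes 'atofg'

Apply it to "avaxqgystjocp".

The pattern: keep one character in every 3, starting at position 1 (positions 1st, 4th, 7th, ...), then move the last 3 characters to the front (rotate right by 3).
On "avaxqgystjocp": the first step gives "axyjp", and the second then gives "yjpax".

yjpax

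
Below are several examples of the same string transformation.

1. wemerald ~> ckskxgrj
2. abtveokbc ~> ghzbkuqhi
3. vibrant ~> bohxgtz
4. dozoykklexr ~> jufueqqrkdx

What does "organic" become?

The pattern: shift every letter 6 places forward in the alphabet (wrapping around).
So "organic" becomes "uxmgtoi".

uxmgtoi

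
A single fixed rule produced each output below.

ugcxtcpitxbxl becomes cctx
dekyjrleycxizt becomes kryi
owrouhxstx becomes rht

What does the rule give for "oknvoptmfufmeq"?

npfm

Looking at the pairs, the operation is to keep one character in every 3, starting at position 3 (positions 3rd, 6th, 9th, ...).
For "oknvoptmfufmeq" the result is "npfm".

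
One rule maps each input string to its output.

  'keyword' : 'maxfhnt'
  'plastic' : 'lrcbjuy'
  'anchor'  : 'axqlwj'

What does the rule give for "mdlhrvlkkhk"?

Each output is the input with this applied: shift every letter 9 places forward in the alphabet (wrapping around), then reverse the string.
On "mdlhrvlkkhk" that produces "tqttueaqumv".

tqttueaqumv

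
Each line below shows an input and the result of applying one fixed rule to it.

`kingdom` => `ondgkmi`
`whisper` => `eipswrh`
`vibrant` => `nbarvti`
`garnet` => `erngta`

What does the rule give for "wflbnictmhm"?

The pattern: take characters alternately from the front and the back (1st, last, 2nd, 2nd-last, ...), then move the first 3 characters to the end (rotate left by 3).
Working it through for "wflbnictmhm": intermediate "wmfhlmbtnci", final "hlmbtnciwmf".

hlmbtnciwmf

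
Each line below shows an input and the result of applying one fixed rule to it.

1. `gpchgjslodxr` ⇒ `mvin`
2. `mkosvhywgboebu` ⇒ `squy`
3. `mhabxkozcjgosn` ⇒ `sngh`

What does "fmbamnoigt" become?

lshg

In each case the input is transformed by: shift every letter 6 places forward in the alphabet (wrapping around), then keep only the first 4 characters.
Working it through for "fmbamnoigt": intermediate "lshgstuomz", final "lshg".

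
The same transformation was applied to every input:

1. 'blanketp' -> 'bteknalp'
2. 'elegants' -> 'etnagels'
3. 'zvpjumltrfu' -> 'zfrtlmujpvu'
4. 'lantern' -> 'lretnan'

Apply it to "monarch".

mcranoh

The pattern: swap the first and last characters, then reverse the string.
Doing the same to "monarch": "mcranoh".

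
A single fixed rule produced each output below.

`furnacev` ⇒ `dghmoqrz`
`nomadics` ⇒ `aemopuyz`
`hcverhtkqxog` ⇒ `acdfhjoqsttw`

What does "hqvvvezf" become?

Rule — shift every letter 12 places forward in the alphabet (wrapping around), then sort the characters into alphabetical order.
For "hqvvvezf", step one produces "tchhhqlr"; step two turns that into "chhhlqrt".

chhhlqrt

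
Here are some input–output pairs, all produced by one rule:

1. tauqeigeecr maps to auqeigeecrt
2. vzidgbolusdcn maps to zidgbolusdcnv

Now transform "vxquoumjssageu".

xquoumjssageuv

The transformation: move the first character to the end.
Doing the same to "vxquoumjssageu": "xquoumjssageuv".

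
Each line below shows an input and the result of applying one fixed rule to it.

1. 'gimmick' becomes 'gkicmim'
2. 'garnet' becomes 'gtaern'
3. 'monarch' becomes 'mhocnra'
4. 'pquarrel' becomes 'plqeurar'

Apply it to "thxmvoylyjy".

tyhjxymlvyo

The rule is to take characters alternately from the front and the back (1st, last, 2nd, 2nd-last, ...).
On "thxmvoylyjy" that produces "tyhjxymlvyo".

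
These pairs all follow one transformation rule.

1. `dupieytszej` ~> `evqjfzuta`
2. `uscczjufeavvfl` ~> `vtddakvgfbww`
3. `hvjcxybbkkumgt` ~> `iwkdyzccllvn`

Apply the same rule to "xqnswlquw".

yrotxmr

The pattern: shift every letter 1 place forward in the alphabet (wrapping around), then delete the last 2 characters.
On "xqnswlquw": the first step gives "yrotxmrvx", and the second then gives "yrotxmr".
(Check on "hvjcxybbkkumgt": → "iwkdyzccllvnhu" → "iwkdyzccllvn" ✓)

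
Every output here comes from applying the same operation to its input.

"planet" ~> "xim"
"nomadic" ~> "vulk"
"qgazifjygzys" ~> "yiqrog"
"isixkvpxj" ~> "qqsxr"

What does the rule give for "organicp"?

wovk

Rule — shift every letter 8 places forward in the alphabet (wrapping around), then keep every other character starting from the first (positions 1st, 3rd, 5th, ...).
Working it through for "organicp": intermediate "wzoivqkx", final "wovk".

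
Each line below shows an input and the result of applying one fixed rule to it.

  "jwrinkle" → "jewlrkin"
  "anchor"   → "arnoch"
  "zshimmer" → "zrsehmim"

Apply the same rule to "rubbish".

rhusbib

Looking at the pairs, the operation is to take characters alternately from the front and the back (1st, last, 2nd, 2nd-last, ...).
Applying that to "rubbish" gives "rhusbib".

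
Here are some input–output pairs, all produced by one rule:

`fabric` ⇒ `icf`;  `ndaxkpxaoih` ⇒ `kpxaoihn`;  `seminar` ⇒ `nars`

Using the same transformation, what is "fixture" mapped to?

The rule is to move the first character to the end, then delete the first 3 characters.
On "fixture": the first step gives "ixturef", and the second then gives "uref".

uref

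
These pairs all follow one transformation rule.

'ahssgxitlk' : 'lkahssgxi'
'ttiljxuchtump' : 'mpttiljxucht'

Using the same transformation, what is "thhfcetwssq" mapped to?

In each case the input is transformed by: move the last 3 characters to the front (rotate right by 3), then delete the first character.
For "thhfcetwssq", step one produces "ssqthhfcetw"; step two turns that into "sqthhfcetw".

sqthhfcetw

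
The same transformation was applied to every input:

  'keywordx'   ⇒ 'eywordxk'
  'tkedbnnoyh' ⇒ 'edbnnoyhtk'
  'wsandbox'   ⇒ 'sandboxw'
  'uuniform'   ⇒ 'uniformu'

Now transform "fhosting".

hostingf

Looking at the pairs, the operation is to move the last 3 characters to the front (rotate right by 3), then swap the front and back halves of the string.
Starting from "fhosting": after the first operation, "ingfhost"; after the second, "hostingf".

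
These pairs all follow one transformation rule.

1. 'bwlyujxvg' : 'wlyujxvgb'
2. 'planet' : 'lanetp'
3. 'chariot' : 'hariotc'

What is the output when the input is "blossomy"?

lossomyb

The rule is to move the first character to the end.
For "blossomy" the result is "lossomyb".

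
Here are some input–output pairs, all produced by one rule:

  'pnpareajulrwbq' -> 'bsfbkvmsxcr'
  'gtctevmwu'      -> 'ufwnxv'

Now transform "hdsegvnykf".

In each case the input is transformed by: delete the first 3 characters, then shift every letter 1 place forward in the alphabet (wrapping around).
Working it through for "hdsegvnykf": intermediate "egvnykf", final "fhwozlg".

fhwozlg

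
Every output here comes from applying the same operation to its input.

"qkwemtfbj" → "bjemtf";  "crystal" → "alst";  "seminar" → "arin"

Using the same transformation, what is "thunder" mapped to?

Each output is the input with this applied: delete the first 3 characters, then move the last 2 characters to the front (rotate right by 2).
On "thunder": the first step gives "nder", and the second then gives "ernd".

ernd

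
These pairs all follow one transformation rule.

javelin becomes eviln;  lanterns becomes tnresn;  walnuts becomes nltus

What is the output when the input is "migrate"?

rgtae

The rule is to delete the first 2 characters, then swap each adjacent pair of characters (1↔2, 3↔4, ...).
Starting from "migrate": after the first operation, "grate"; after the second, "rgtae".
(Check on "lanterns": → "nterns" → "tnresn" ✓)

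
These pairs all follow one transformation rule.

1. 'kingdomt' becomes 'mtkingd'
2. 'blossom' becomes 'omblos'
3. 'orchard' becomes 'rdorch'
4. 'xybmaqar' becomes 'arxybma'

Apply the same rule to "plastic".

What's happening: move the last 2 characters to the front (rotate right by 2), then delete the last character.
Working it through for "plastic": intermediate "icplast", final "icplas".

icplas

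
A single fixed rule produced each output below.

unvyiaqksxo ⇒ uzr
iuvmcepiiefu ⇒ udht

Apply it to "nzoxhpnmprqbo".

nooa

The pattern: shift every letter 1 place backward in the alphabet (wrapping around), then keep one character in every 3, starting at position 3 (positions 3rd, 6th, 9th, ...).
For "nzoxhpnmprqbo", step one produces "mynwgomloqpan"; step two turns that into "nooa".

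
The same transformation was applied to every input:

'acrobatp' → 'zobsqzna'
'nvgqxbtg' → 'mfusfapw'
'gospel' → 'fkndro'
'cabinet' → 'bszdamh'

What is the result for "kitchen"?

What's happening: take characters alternately from the front and the back (1st, last, 2nd, 2nd-last, ...), then shift every letter 1 place backward in the alphabet (wrapping around).
For "kitchen", step one produces "kniethc"; step two turns that into "jmhdsgb".

jmhdsgb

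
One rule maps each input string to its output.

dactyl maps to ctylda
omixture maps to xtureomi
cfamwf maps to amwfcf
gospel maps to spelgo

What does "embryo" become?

What's happening: move the last character to the front, then swap the front and back halves of the string.
Working it through for "embryo": intermediate "oembry", final "bryoem".

bryoem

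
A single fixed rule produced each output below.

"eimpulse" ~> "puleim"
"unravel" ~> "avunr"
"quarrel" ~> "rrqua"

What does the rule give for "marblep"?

blmar

Rule — delete the last 2 characters, then move the first 3 characters to the end (rotate left by 3).
For "marblep", step one produces "marbl"; step two turns that into "blmar".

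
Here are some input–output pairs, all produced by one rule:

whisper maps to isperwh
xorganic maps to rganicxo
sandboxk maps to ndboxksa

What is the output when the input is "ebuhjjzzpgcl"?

uhjjzzpgcleb

In each case the input is transformed by: move the first 2 characters to the end (rotate left by 2).
So "ebuhjjzzpgcl" becomes "uhjjzzpgcleb".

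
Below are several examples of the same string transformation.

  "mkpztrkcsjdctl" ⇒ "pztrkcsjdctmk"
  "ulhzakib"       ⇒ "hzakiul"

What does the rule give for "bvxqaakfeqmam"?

xqaakfeqmabv

Each output is the input with this applied: delete the last character, then move the first 2 characters to the end (rotate left by 2).
Working it through for "bvxqaakfeqmam": intermediate "bvxqaakfeqma", final "xqaakfeqmabv".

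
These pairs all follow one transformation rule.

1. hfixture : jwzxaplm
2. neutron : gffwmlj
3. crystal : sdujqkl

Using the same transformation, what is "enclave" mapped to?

nwwfuds

The transformation: shift every letter 8 places backward in the alphabet (wrapping around), then move the last 2 characters to the front (rotate right by 2).
For "enclave", step one produces "wfudsnw"; step two turns that into "nwwfuds".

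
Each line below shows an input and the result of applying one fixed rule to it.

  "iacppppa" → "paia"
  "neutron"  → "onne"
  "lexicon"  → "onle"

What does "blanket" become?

etbl

The rule is to move the first 2 characters to the end (rotate left by 2), then keep only the last 4 characters.
"blanket" → "etbl".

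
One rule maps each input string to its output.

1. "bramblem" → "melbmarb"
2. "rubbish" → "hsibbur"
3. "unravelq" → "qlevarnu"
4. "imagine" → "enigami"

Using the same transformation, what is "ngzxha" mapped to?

Looking at the pairs, the operation is to reverse the string.
"ngzxha" → "ahxzgn".

ahxzgn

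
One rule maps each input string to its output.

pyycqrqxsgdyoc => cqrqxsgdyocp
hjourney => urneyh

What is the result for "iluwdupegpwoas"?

wdupegpwoasi

Each output is the input with this applied: move the first character to the end, then delete the first 2 characters.
Starting from "iluwdupegpwoas": after the first operation, "luwdupegpwoasi"; after the second, "wdupegpwoasi".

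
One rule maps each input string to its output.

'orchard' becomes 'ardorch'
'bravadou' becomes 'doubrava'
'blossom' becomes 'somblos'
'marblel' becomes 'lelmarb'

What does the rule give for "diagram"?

The rule is to move the last 3 characters to the front (rotate right by 3).
Doing the same to "diagram": "ramdiag".

ramdiag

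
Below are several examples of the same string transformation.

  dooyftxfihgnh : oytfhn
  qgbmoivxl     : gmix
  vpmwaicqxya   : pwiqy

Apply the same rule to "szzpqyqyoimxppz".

Rule — keep every other character starting from the second (positions 2nd, 4th, 6th, ...).
Applying that to "szzpqyqyoimxppz" gives "zpyyixp".

zpyyixp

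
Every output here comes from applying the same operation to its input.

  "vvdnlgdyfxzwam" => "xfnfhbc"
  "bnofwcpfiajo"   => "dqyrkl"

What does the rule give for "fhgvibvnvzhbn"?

The pattern: keep every other character starting from the first (positions 1st, 3rd, 5th, ...), then shift every letter 2 places forward in the alphabet (wrapping around).
For "fhgvibvnvzhbn", step one produces "fgivvhn"; step two turns that into "hikxxjp".

hikxxjp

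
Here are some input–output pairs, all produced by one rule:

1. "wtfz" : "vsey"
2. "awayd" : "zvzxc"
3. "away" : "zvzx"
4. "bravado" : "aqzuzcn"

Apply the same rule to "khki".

jgjh

The transformation: shift every letter 1 place backward in the alphabet (wrapping around).
Applying that to "khki" gives "jgjh".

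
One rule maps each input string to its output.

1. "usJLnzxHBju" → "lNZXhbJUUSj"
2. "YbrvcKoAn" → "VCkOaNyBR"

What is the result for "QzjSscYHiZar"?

What's happening: flip the case of every letter, then move the first 3 characters to the end (rotate left by 3).
Applying both steps to "QzjSscYHiZar": "qZJsSCyhIzAR", then "sSCyhIzARqZJ".

sSCyhIzARqZJ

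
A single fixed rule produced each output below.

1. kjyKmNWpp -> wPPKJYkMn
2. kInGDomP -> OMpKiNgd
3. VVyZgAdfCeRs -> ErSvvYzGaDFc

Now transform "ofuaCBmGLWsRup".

rUPOFUAcbMglwS

The rule is to move the last 3 characters to the front (rotate right by 3), then flip the case of every letter.
Working it through for "ofuaCBmGLWsRup": intermediate "RupofuaCBmGLWs", final "rUPOFUAcbMglwS".
(Check on "kInGDomP": → "omPkInGD" → "OMpKiNgd" ✓)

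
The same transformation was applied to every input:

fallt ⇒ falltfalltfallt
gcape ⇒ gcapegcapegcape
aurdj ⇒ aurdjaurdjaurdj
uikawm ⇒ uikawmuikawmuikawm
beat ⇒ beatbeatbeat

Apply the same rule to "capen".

capencapencapen

The rule is to write the whole string 3 times in a row.
On "capen" that produces "capencapencapen".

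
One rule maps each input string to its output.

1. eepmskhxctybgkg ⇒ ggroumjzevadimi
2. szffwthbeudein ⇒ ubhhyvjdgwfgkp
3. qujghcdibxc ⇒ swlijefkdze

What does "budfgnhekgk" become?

Looking at the pairs, the operation is to shift every letter 2 places forward in the alphabet (wrapping around).
So "budfgnhekgk" becomes "dwfhipjgmim".

dwfhipjgmim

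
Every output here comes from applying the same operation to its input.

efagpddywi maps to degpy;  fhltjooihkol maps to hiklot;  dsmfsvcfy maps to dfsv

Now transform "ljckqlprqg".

The transformation: sort the characters into alphabetical order, then keep every other character starting from the second (positions 2nd, 4th, 6th, ...).
Starting from "ljckqlprqg": after the first operation, "cgjkllpqqr"; after the second, "gklqr".
(Check on "efagpddywi": → "addefgipwy" → "degpy" ✓)

gklqr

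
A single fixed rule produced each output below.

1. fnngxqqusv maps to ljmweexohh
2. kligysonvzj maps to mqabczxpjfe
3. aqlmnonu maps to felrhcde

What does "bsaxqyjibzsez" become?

What's happening: shift every letter 9 places backward in the alphabet (wrapping around), then move the last 3 characters to the front (rotate right by 3).
Applying that to "bsaxqyjibzsez" gives "jvqsjrohpazsq".
(Check on "fnngxqqusv": → "weexohhljm" → "ljmweexohh" ✓)

jvqsjrohpazsq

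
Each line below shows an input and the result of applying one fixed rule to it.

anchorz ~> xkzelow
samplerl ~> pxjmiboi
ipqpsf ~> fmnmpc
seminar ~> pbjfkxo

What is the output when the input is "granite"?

The rule is to shift every letter 3 places backward in the alphabet (wrapping around).
For "granite" the result is "doxkfqb".

doxkfqb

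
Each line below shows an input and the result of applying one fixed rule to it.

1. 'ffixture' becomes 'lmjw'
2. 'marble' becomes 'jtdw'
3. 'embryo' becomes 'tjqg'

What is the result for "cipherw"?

The rule is to shift every letter 8 places backward in the alphabet (wrapping around), then keep only the last 4 characters.
Working it through for "cipherw": intermediate "uahzwjo", final "zwjo".

zwjo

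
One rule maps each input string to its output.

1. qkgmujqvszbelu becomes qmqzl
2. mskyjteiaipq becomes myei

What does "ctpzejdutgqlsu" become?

czdgs

What's happening: keep one character in every 3, starting at position 1 (positions 1st, 4th, 7th, ...).
"ctpzejdutgqlsu" → "czdgs".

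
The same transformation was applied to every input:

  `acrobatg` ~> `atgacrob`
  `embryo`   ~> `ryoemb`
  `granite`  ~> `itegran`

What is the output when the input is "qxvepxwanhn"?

nhnqxvepxwa

The pattern: move the last 3 characters to the front (rotate right by 3).
On "qxvepxwanhn" that produces "nhnqxvepxwa".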